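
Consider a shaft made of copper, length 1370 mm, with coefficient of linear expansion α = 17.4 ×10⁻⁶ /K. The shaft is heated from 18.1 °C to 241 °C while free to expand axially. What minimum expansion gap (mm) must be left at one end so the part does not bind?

ΔT = 241 − 18.1 = 222.9 K.
ΔL = α·L₀·ΔT = 17.4×10⁻⁶ × 1370 mm × 222.9 K = 5.31 mm.

5.31 mm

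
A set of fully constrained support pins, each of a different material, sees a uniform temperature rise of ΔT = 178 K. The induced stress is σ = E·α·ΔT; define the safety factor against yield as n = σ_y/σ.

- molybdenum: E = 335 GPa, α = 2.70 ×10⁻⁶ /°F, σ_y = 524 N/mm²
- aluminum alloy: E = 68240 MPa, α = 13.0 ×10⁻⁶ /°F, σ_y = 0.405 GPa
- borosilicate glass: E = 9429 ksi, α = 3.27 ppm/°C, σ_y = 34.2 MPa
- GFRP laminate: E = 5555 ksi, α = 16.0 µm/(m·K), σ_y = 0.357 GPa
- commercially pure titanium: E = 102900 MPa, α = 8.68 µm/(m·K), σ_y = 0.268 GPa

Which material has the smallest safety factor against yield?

In consistent units (E in GPa, α in ×10⁻⁶/K, σ_y in MPa):
  molybdenum: E = 335.0, α = 4.86, σ_y = 524.0 → σ = 290 MPa, n = 1.81
  aluminum alloy: E = 68.24, α = 23.4, σ_y = 405.0 → σ = 284 MPa, n = 1.42
  borosilicate glass: E = 65.01, α = 3.27, σ_y = 34.20 → σ = 37.8 MPa, n = 0.904
  GFRP laminate: E = 38.30, α = 16.0, σ_y = 357.0 → σ = 109 MPa, n = 3.27
  commercially pure titanium: E = 102.9, α = 8.68, σ_y = 268.0 → σ = 159 MPa, n = 1.69
The minimum is borosilicate glass at n = 0.904.

borosilicate glass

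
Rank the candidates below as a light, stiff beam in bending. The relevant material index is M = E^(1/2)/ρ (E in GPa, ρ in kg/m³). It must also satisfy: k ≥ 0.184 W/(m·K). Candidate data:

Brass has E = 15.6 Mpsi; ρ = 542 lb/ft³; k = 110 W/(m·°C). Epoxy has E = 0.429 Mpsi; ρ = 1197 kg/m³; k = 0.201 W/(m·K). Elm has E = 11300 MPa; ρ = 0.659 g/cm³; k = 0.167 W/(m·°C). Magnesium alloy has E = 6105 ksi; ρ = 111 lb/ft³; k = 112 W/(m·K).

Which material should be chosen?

magnesium alloy

Screen on constraints: k ≥ 0.184 W/(m·K). Survivors: brass, epoxy, magnesium alloy.
Convert each candidate to consistent units, then evaluate M:
  brass: E = 107.6 GPa, ρ = 8682 kg/m³
  epoxy: E = 2.958 GPa, ρ = 1197 kg/m³
  magnesium alloy: E = 42.09 GPa, ρ = 1778 kg/m³
  magnesium alloy: M = 3.65×10⁻³
  epoxy: M = 1.44×10⁻³
  brass: M = 1.19×10⁻³
Highest index: magnesium alloy.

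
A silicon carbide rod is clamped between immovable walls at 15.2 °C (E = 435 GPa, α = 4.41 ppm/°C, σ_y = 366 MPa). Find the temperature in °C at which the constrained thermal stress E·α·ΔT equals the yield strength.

E·α·ΔT = 366.0 MPa ⇒ ΔT = 366.0 / (435.0×10³ × 4.41×10⁻⁶) = 190.8 K.
T = 15.2 + 190.8 = 206.0 °C.

206 °C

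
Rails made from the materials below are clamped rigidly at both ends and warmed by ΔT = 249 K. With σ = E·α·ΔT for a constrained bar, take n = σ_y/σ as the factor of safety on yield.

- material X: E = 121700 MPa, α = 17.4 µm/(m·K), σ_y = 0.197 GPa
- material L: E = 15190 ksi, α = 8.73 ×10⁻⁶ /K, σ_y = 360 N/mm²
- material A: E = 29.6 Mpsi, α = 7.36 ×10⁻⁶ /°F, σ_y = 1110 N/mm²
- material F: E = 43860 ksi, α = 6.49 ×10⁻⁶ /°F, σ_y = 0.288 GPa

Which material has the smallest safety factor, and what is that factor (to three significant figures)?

In consistent units (E in GPa, α in ×10⁻⁶/K, σ_y in MPa):
  material X: E = 121.7, α = 17.4, σ_y = 197.0 → σ = 527 MPa, n = 0.374
  material L: E = 104.7, α = 8.73, σ_y = 360.0 → σ = 228 MPa, n = 1.58
  material A: E = 204.1, α = 13.2, σ_y = 1110 → σ = 673 MPa, n = 1.65
  material F: E = 302.4, α = 11.7, σ_y = 288.0 → σ = 880 MPa, n = 0.327
Material F has the lowest safety factor, n = 0.327.

material F, n = 0.327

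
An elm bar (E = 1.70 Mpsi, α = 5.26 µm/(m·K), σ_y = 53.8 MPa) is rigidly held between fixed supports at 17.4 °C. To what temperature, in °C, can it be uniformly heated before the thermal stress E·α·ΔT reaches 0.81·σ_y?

724 °C

E = 1.70 Mpsi = 11.72 GPa.
E·α·ΔT = 43.58 MPa ⇒ ΔT = 43.58 / (11.72×10³ × 5.26×10⁻⁶) = 706.8 K.
T = 17.4 + 706.8 = 724.2 °C.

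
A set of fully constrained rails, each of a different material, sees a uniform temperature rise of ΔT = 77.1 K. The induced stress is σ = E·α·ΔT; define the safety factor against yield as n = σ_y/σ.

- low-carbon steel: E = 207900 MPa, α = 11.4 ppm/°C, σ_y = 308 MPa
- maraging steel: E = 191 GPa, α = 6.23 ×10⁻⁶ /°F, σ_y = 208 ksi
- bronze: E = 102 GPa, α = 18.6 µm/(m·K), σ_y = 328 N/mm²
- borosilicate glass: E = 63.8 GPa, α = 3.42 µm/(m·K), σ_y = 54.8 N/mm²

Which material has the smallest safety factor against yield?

low-carbon steel

With everything in SI (GPa, ×10⁻⁶/K, MPa):
  low-carbon steel: E = 207.9, α = 11.4, σ_y = 308.0 → σ = 183 MPa, n = 1.69
  maraging steel: E = 191.0, α = 11.2, σ_y = 1434 → σ = 165 MPa, n = 8.68
  bronze: E = 102.0, α = 18.6, σ_y = 328.0 → σ = 146 MPa, n = 2.24
  borosilicate glass: E = 63.80, α = 3.42, σ_y = 54.80 → σ = 16.8 MPa, n = 3.26
Smallest n: low-carbon steel with n = 1.69.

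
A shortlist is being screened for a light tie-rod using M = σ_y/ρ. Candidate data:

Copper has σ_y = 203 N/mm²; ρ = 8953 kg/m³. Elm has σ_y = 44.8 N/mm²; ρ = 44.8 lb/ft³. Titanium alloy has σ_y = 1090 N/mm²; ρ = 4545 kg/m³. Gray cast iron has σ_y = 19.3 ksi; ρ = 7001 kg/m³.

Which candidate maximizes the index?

titanium alloy

After converting to SI:
  copper: σ_y = 203.0 MPa, ρ = 8953 kg/m³
  elm: σ_y = 44.80 MPa, ρ = 717.6 kg/m³
  titanium alloy: σ_y = 1090 MPa, ρ = 4545 kg/m³
  gray cast iron: σ_y = 133.1 MPa, ρ = 7001 kg/m³
  titanium alloy: M = 240 kN·m/kg
  elm: M = 62.4 kN·m/kg
  copper: M = 22.7 kN·m/kg
  gray cast iron: M = 19.0 kN·m/kg
The maximum is for titanium alloy.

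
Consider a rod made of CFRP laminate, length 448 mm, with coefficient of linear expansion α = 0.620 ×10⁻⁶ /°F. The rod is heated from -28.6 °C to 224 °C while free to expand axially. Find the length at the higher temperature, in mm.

Convert α: 0.620×10⁻⁶/°F × (9/5) = 1.12×10⁻⁶/K.
ΔT = 224 − (-28.6) = 252.6 K.
ΔL = α·L₀·ΔT = 1.12×10⁻⁶ × 448 mm × 252.6 K = 0.126 mm.
L = L₀ + ΔL = 448 + 0.126 = 448.13 mm.

448.13 mm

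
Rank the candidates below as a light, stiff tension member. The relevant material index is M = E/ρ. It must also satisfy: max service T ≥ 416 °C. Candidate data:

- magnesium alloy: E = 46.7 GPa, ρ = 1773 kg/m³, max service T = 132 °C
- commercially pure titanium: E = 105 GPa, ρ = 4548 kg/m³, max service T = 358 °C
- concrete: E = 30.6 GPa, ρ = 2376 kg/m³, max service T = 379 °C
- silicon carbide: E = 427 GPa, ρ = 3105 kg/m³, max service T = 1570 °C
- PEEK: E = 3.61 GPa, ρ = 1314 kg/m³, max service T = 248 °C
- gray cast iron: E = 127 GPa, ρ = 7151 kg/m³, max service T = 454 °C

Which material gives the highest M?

Screen on constraints: max service T ≥ 416 °C. Survivors: silicon carbide, gray cast iron.
Per-candidate index values:
  silicon carbide: M = 138 MN·m/kg
  gray cast iron: M = 17.8 MN·m/kg
Silicon carbide ranks first.

silicon carbide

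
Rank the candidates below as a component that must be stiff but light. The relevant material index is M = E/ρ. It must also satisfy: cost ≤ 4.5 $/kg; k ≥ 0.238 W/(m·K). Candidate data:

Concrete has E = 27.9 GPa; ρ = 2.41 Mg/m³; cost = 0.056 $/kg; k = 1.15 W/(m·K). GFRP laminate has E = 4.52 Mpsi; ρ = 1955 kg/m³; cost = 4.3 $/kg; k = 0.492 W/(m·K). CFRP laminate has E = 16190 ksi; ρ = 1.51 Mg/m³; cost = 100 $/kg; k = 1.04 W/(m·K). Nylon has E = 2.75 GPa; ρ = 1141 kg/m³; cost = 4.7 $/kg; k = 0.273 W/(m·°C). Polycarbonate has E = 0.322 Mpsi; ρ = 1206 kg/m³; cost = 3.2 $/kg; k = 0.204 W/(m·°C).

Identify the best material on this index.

GFRP laminate

Screen on constraints: cost ≤ 4.5 $/kg; k ≥ 0.238 W/(m·K). Survivors: concrete, GFRP laminate.
Convert each candidate to consistent units, then evaluate M:
  concrete: E = 27.90 GPa, ρ = 2410 kg/m³
  GFRP laminate: E = 31.16 GPa, ρ = 1955 kg/m³
  GFRP laminate: M = 15.9 MN·m/kg
  concrete: M = 11.6 MN·m/kg
The maximum is for GFRP laminate.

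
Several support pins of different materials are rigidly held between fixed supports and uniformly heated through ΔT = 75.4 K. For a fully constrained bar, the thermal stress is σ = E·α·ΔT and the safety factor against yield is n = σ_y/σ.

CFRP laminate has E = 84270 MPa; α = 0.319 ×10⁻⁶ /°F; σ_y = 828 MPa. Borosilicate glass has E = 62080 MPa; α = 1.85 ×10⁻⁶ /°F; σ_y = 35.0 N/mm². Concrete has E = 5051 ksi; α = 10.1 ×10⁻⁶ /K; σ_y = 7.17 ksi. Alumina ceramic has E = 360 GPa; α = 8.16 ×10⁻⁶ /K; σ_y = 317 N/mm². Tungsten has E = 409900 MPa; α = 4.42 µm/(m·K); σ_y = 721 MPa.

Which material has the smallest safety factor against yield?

alumina ceramic

Per material, after unit conversion:
  CFRP laminate: E = 84.27, α = 0.574, σ_y = 828.0 → σ = 3.65 MPa, n = 227
  borosilicate glass: E = 62.08, α = 3.33, σ_y = 35.00 → σ = 15.6 MPa, n = 2.25
  concrete: E = 34.83, α = 10.1, σ_y = 49.44 → σ = 26.5 MPa, n = 1.86
  alumina ceramic: E = 360.0, α = 8.16, σ_y = 317.0 → σ = 221 MPa, n = 1.43
  tungsten: E = 409.9, α = 4.42, σ_y = 721.0 → σ = 137 MPa, n = 5.28
Smallest n: alumina ceramic with n = 1.43.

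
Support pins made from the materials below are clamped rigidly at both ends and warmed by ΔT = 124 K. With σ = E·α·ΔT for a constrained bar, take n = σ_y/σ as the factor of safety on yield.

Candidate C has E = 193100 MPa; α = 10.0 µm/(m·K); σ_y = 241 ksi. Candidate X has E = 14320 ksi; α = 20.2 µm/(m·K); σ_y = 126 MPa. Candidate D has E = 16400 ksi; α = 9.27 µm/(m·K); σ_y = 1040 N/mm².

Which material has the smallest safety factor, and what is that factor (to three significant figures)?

candidate X, n = 0.509

In consistent units (E in GPa, α in ×10⁻⁶/K, σ_y in MPa):
  candidate C: E = 193.1, α = 10.0, σ_y = 1662 → σ = 239 MPa, n = 6.94
  candidate X: E = 98.73, α = 20.2, σ_y = 126.0 → σ = 247 MPa, n = 0.509
  candidate D: E = 113.1, α = 9.27, σ_y = 1040 → σ = 130 MPa, n = 8.00
Smallest n: candidate X with n = 0.509.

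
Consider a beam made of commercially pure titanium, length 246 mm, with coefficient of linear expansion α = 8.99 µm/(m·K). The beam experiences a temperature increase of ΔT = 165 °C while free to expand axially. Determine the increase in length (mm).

ΔL = α·L₀·ΔT = 8.99×10⁻⁶ × 246 mm × 165.0 K = 0.365 mm.

0.365 mm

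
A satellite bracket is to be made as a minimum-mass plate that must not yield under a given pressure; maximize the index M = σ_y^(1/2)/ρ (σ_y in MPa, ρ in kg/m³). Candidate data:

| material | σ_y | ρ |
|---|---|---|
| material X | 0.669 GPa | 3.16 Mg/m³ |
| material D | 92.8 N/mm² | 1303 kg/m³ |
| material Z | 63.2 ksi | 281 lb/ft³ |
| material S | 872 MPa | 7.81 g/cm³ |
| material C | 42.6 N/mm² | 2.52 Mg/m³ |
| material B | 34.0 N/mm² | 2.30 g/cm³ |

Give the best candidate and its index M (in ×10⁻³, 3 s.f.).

Putting every candidate on a common basis:
  material X: σ_y = 669.0 MPa, ρ = 3160 kg/m³
  material D: σ_y = 92.80 MPa, ρ = 1303 kg/m³
  material Z: σ_y = 435.7 MPa, ρ = 4501 kg/m³
  material S: σ_y = 872.0 MPa, ρ = 7810 kg/m³
  material C: σ_y = 42.60 MPa, ρ = 2520 kg/m³
  material B: σ_y = 34.00 MPa, ρ = 2300 kg/m³
  material X: M = 8.19×10⁻³
  material D: M = 7.39×10⁻³
  material Z: M = 4.64×10⁻³
  material S: M = 3.78×10⁻³
  material C: M = 2.59×10⁻³
  material B: M = 2.54×10⁻³
Highest index: material X.

material X, M = 8.19×10⁻³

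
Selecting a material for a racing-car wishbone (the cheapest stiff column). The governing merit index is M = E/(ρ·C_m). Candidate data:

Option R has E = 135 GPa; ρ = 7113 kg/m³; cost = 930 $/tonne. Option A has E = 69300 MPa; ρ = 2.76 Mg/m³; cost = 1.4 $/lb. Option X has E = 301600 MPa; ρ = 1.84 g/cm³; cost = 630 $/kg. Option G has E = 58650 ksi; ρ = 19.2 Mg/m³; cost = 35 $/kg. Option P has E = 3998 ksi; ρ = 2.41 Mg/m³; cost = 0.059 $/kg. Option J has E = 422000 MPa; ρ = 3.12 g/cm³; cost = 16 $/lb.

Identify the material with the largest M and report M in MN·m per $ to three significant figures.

option P, M = 194 MN·m per $

In SI units:
  option R: E = 135.0 GPa, ρ = 7113 kg/m³, cost = 0.9300 $/kg
  option A: E = 69.30 GPa, ρ = 2760 kg/m³, cost = 3.086 $/kg
  option X: E = 301.6 GPa, ρ = 1840 kg/m³, cost = 630.0 $/kg
  option G: E = 404.4 GPa, ρ = 19200 kg/m³, cost = 35.00 $/kg
  option P: E = 27.57 GPa, ρ = 2410 kg/m³, cost = 0.05900 $/kg
  option J: E = 422.0 GPa, ρ = 3120 kg/m³, cost = 35.27 $/kg
  option P: M = 194 MN·m per $
  option R: M = 20.4 MN·m per $
  option A: M = 8.14 MN·m per $
  option J: M = 3.83 MN·m per $
  option G: M = 0.602 MN·m per $
  option X: M = 0.260 MN·m per $
Highest index: option P.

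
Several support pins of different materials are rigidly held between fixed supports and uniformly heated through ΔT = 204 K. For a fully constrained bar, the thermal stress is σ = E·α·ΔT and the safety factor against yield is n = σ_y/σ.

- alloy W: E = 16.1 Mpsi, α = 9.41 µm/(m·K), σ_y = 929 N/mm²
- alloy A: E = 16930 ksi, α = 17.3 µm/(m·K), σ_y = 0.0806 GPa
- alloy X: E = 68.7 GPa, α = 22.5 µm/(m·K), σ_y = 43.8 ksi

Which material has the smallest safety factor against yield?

Per material, after unit conversion:
  alloy W: E = 111.0, α = 9.41, σ_y = 929.0 → σ = 213 MPa, n = 4.36
  alloy A: E = 116.7, α = 17.3, σ_y = 80.60 → σ = 412 MPa, n = 0.196
  alloy X: E = 68.70, α = 22.5, σ_y = 302.0 → σ = 315 MPa, n = 0.958
Smallest n: alloy A with n = 0.196.

alloy A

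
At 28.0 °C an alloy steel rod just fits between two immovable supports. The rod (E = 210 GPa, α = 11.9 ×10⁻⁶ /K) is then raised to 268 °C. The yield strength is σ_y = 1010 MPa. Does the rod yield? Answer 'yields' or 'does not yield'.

ΔT = 240.0 K. Constrained thermal stress σ = E·α·ΔT = 210.0×10³ MPa × 11.9×10⁻⁶ × 240.0 = 600 MPa (compressive).
Compare to σ_y = 1010 MPa: σ < σ_y, so it does not yield.

does not yield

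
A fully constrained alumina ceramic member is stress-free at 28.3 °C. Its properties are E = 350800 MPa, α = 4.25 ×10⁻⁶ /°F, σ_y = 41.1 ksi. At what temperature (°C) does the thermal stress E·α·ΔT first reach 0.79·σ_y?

112 °C

E = 350800 MPa = 350.8 GPa.
α = 4.25×10⁻⁶/°F × 9/5 = 7.65×10⁻⁶/K.
σ_y = 41.1 ksi = 283.4 MPa.
E·α·ΔT = 223.9 MPa ⇒ ΔT = 223.9 / (350.8×10³ × 7.65×10⁻⁶) = 83.42 K.
T = 28.3 + 83.42 = 111.7 °C.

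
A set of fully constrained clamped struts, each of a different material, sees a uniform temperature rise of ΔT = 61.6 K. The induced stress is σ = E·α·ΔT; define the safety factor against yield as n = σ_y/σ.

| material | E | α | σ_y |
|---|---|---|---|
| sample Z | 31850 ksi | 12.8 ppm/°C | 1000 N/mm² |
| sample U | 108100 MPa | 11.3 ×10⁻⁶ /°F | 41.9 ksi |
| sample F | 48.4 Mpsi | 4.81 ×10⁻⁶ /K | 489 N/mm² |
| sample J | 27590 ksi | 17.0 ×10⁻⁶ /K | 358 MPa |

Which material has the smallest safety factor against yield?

In consistent units (E in GPa, α in ×10⁻⁶/K, σ_y in MPa):
  sample Z: E = 219.6, α = 12.8, σ_y = 1000 → σ = 173 MPa, n = 5.78
  sample U: E = 108.1, α = 20.3, σ_y = 288.9 → σ = 135 MPa, n = 2.13
  sample F: E = 333.7, α = 4.81, σ_y = 489.0 → σ = 98.9 MPa, n = 4.95
  sample J: E = 190.2, α = 17.0, σ_y = 358.0 → σ = 199 MPa, n = 1.80
Smallest n: sample J with n = 1.80.

sample J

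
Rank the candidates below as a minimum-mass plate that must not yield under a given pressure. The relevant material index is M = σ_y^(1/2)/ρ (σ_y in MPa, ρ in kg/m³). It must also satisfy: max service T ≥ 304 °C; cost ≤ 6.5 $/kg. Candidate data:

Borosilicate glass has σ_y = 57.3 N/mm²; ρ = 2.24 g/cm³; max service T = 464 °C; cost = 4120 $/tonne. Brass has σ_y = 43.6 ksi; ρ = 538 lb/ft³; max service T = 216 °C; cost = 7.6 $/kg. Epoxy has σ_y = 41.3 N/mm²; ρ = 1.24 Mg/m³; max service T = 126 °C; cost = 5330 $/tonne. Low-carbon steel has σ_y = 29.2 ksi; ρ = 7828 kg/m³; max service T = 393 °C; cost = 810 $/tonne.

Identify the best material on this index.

Screen on constraints: max service T ≥ 304 °C; cost ≤ 6.5 $/kg. Survivors: borosilicate glass, low-carbon steel.
In SI units:
  borosilicate glass: σ_y = 57.30 MPa, ρ = 2240 kg/m³
  low-carbon steel: σ_y = 201.3 MPa, ρ = 7828 kg/m³
  borosilicate glass: M = 3.38×10⁻³
  low-carbon steel: M = 1.81×10⁻³
Borosilicate glass ranks first.

borosilicate glass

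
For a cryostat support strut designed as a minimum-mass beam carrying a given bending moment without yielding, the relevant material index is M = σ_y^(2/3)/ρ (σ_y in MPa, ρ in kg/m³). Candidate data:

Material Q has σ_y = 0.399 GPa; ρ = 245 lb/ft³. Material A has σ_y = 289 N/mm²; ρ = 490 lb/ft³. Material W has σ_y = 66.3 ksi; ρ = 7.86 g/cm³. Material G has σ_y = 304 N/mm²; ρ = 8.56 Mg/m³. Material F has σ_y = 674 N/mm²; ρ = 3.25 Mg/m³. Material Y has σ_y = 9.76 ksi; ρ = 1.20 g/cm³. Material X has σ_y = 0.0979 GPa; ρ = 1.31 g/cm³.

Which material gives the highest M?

material F

In SI units:
  material Q: σ_y = 399.0 MPa, ρ = 3925 kg/m³
  material A: σ_y = 289.0 MPa, ρ = 7849 kg/m³
  material W: σ_y = 457.1 MPa, ρ = 7860 kg/m³
  material G: σ_y = 304.0 MPa, ρ = 8560 kg/m³
  material F: σ_y = 674.0 MPa, ρ = 3250 kg/m³
  material Y: σ_y = 67.29 MPa, ρ = 1200 kg/m³
  material X: σ_y = 97.90 MPa, ρ = 1310 kg/m³
  material F: M = 23.7×10⁻³
  material X: M = 16.2×10⁻³
  material Q: M = 13.8×10⁻³
  material Y: M = 13.8×10⁻³
  material W: M = 7.55×10⁻³
  material A: M = 5.57×10⁻³
  material G: M = 5.28×10⁻³
Material F ranks first.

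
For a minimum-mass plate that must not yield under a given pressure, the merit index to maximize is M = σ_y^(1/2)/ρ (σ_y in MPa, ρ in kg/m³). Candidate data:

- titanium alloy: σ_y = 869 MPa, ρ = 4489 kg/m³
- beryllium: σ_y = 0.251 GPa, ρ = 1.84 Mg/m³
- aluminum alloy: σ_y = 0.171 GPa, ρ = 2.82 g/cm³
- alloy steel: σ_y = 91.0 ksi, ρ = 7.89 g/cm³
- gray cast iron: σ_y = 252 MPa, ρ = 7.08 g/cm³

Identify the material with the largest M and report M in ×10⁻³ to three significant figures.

In SI units:
  titanium alloy: σ_y = 869.0 MPa, ρ = 4489 kg/m³
  beryllium: σ_y = 251.0 MPa, ρ = 1840 kg/m³
  aluminum alloy: σ_y = 171.0 MPa, ρ = 2820 kg/m³
  alloy steel: σ_y = 627.4 MPa, ρ = 7890 kg/m³
  gray cast iron: σ_y = 252.0 MPa, ρ = 7080 kg/m³
  beryllium: M = 8.61×10⁻³
  titanium alloy: M = 6.57×10⁻³
  aluminum alloy: M = 4.64×10⁻³
  alloy steel: M = 3.17×10⁻³
  gray cast iron: M = 2.24×10⁻³
Highest index: beryllium.

beryllium, M = 8.61×10⁻³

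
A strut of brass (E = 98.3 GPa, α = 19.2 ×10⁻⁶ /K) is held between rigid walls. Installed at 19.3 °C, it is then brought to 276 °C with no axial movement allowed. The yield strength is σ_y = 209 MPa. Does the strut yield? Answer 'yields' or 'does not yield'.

yields

ΔT = 256.7 K. Constrained thermal stress σ = E·α·ΔT = 98.30×10³ MPa × 19.2×10⁻⁶ × 256.7 = 484 MPa (compressive).
Compare to σ_y = 209 MPa: σ ≥ σ_y, so it yields.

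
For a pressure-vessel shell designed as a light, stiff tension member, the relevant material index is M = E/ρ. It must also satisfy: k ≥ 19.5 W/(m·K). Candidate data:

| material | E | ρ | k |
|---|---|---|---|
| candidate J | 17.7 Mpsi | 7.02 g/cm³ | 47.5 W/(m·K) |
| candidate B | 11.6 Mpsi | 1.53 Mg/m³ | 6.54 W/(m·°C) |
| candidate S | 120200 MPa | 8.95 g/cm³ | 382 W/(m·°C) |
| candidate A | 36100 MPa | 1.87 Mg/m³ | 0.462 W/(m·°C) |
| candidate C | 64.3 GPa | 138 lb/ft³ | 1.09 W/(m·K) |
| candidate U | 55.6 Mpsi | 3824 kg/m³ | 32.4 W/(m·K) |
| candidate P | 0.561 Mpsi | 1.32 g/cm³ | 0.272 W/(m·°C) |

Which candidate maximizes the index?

Screen on constraints: k ≥ 19.5 W/(m·K). Survivors: candidate J, candidate S, candidate U.
Putting every candidate on a common basis:
  candidate J: E = 122.0 GPa, ρ = 7020 kg/m³
  candidate S: E = 120.2 GPa, ρ = 8950 kg/m³
  candidate U: E = 383.3 GPa, ρ = 3824 kg/m³
  candidate U: M = 100 MN·m/kg
  candidate J: M = 17.4 MN·m/kg
  candidate S: M = 13.4 MN·m/kg
Candidate U has the largest M.

candidate U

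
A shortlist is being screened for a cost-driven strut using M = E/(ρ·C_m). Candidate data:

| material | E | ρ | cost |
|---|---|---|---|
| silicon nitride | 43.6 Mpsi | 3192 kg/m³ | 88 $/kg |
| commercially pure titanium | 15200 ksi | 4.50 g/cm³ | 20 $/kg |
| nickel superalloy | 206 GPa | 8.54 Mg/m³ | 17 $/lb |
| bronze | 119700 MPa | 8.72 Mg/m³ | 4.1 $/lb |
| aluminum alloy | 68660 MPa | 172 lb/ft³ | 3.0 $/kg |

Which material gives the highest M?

Normalizing units and computing the index:
  silicon nitride: E = 300.6 GPa, ρ = 3192 kg/m³, cost = 88.00 $/kg
  commercially pure titanium: E = 104.8 GPa, ρ = 4500 kg/m³, cost = 20.00 $/kg
  nickel superalloy: E = 206.0 GPa, ρ = 8540 kg/m³, cost = 37.48 $/kg
  bronze: E = 119.7 GPa, ρ = 8720 kg/m³, cost = 9.039 $/kg
  aluminum alloy: E = 68.66 GPa, ρ = 2755 kg/m³, cost = 3.000 $/kg
  aluminum alloy: M = 8.31 MN·m per $
  bronze: M = 1.52 MN·m per $
  commercially pure titanium: M = 1.16 MN·m per $
  silicon nitride: M = 1.07 MN·m per $
  nickel superalloy: M = 0.644 MN·m per $
The maximum is for aluminum alloy.

aluminum alloy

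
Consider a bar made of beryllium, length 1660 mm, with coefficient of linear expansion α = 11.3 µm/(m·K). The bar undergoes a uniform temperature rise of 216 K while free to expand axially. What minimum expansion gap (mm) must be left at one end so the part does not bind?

ΔL = α·L₀·ΔT = 11.3×10⁻⁶ × 1660 mm × 216.0 K = 4.05 mm.

4.05 mm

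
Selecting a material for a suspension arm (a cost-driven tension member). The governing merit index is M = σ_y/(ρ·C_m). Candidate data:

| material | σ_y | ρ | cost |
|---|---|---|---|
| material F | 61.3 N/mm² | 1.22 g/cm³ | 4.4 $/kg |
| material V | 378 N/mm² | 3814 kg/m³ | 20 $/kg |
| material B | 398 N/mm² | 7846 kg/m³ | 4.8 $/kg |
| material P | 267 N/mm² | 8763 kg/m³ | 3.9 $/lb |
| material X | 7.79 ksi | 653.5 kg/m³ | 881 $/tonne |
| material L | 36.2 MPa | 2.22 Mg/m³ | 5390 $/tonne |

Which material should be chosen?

Convert each candidate to consistent units, then evaluate M:
  material F: σ_y = 61.30 MPa, ρ = 1220 kg/m³, cost = 4.400 $/kg
  material V: σ_y = 378.0 MPa, ρ = 3814 kg/m³, cost = 20.00 $/kg
  material B: σ_y = 398.0 MPa, ρ = 7846 kg/m³, cost = 4.800 $/kg
  material P: σ_y = 267.0 MPa, ρ = 8763 kg/m³, cost = 8.598 $/kg
  material X: σ_y = 53.71 MPa, ρ = 653.5 kg/m³, cost = 0.8810 $/kg
  material L: σ_y = 36.20 MPa, ρ = 2220 kg/m³, cost = 5.390 $/kg
  material X: M = 93.3 kN·m per $
  material F: M = 11.4 kN·m per $
  material B: M = 10.6 kN·m per $
  material V: M = 4.96 kN·m per $
  material P: M = 3.54 kN·m per $
  material L: M = 3.03 kN·m per $
Material X ranks first.

material X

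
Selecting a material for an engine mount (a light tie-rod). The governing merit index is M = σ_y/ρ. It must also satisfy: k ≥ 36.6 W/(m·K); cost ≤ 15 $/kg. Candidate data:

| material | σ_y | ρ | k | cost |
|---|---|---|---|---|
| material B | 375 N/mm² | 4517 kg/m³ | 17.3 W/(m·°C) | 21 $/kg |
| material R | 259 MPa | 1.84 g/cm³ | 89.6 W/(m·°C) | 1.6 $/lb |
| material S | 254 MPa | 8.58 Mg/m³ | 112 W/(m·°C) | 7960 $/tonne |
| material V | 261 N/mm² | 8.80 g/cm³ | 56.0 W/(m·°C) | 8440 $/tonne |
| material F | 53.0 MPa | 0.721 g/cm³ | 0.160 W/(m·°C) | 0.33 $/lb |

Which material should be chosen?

Screen on constraints: k ≥ 36.6 W/(m·K); cost ≤ 15 $/kg. Survivors: material R, material S, material V.
After converting to SI:
  material R: σ_y = 259.0 MPa, ρ = 1840 kg/m³
  material S: σ_y = 254.0 MPa, ρ = 8580 kg/m³
  material V: σ_y = 261.0 MPa, ρ = 8800 kg/m³
  material R: M = 141 kN·m/kg
  material V: M = 29.7 kN·m/kg
  material S: M = 29.6 kN·m/kg
Highest index: material R.

material R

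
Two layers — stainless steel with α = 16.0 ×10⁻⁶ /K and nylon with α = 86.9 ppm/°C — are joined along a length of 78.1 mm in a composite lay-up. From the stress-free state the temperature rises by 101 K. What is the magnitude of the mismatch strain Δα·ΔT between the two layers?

7.16×10⁻³

Δα = |16.0 − 86.9|×10⁻⁶/K = 70.9×10⁻⁶/K.
Mismatch strain = Δα·ΔT = 70.9×10⁻⁶ × 101.0 = 7.16×10⁻³.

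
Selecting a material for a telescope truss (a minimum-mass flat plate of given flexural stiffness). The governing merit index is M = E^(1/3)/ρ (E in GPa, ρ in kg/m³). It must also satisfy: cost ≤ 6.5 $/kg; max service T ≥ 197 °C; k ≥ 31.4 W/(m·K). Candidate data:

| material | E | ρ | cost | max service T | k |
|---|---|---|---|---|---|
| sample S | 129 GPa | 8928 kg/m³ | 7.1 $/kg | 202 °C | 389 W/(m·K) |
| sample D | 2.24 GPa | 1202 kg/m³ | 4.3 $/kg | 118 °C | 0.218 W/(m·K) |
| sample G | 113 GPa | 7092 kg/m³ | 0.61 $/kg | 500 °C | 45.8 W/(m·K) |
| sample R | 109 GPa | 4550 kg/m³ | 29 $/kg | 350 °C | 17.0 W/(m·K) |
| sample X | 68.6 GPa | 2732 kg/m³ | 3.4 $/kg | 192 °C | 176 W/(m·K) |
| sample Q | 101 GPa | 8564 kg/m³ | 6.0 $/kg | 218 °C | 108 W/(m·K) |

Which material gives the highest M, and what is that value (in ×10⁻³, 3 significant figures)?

sample G, M = 0.682×10⁻³

Screen on constraints: cost ≤ 6.5 $/kg; max service T ≥ 197 °C; k ≥ 31.4 W/(m·K). Survivors: sample G, sample Q.
Evaluate M for each candidate:
  sample G: M = 0.682×10⁻³
  sample Q: M = 0.544×10⁻³
Sample G ranks first.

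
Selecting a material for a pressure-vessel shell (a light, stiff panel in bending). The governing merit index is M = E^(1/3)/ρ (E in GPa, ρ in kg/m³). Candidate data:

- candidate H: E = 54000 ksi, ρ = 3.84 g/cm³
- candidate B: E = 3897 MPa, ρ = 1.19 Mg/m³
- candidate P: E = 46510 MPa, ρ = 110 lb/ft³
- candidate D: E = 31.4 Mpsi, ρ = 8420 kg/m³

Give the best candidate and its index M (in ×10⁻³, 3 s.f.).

Putting every candidate on a common basis:
  candidate H: E = 372.3 GPa, ρ = 3840 kg/m³
  candidate B: E = 3.897 GPa, ρ = 1190 kg/m³
  candidate P: E = 46.51 GPa, ρ = 1762 kg/m³
  candidate D: E = 216.5 GPa, ρ = 8420 kg/m³
  candidate P: M = 2.04×10⁻³
  candidate H: M = 1.87×10⁻³
  candidate B: M = 1.32×10⁻³
  candidate D: M = 0.713×10⁻³
Highest index: candidate P.

candidate P, M = 2.04×10⁻³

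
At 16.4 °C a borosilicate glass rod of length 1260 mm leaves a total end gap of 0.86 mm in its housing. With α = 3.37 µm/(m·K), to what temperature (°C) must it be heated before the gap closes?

α·L₀·ΔT = 0.86 mm ⇒ ΔT = 0.86 / (3.37×10⁻⁶ × 1260.0) = 202.5 K.
T = 16.4 + 202.5 = 218.9 °C.

219 °C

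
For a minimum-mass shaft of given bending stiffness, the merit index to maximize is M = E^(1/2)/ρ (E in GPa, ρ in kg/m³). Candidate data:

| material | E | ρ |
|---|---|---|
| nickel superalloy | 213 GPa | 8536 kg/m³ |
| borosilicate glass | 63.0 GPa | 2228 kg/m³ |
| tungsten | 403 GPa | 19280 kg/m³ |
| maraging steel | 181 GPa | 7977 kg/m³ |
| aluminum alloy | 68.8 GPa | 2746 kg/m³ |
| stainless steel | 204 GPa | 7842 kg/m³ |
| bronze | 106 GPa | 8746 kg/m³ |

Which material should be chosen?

borosilicate glass

Evaluate M for each candidate:
  borosilicate glass: M = 3.56×10⁻³
  aluminum alloy: M = 3.02×10⁻³
  stainless steel: M = 1.82×10⁻³
  nickel superalloy: M = 1.71×10⁻³
  maraging steel: M = 1.69×10⁻³
  bronze: M = 1.18×10⁻³
  tungsten: M = 1.04×10⁻³
Borosilicate glass has the largest M.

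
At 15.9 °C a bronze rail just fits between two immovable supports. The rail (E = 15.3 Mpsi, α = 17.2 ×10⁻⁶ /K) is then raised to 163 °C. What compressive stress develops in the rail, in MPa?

267 MPa

E = 15.3 Mpsi = 105.5 GPa.
ΔT = 147.1 K. Constrained thermal stress σ = E·α·ΔT = 105.5×10³ MPa × 17.2×10⁻⁶ × 147.1 = 267 MPa (compressive).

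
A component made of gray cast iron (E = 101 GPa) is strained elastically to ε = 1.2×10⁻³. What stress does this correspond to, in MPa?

121 MPa

σ = E·ε = 101000 MPa × 1.2×10⁻³ = 121 MPa.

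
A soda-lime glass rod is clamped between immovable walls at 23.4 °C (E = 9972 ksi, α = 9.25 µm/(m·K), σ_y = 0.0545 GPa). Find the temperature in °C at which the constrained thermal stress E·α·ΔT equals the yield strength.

109 °C

E = 9972 ksi = 68.75 GPa.
σ_y = 0.0545 GPa = 54.50 MPa.
E·α·ΔT = 54.50 MPa ⇒ ΔT = 54.50 / (68.75×10³ × 9.25×10⁻⁶) = 85.69 K.
T = 23.4 + 85.69 = 109.1 °C.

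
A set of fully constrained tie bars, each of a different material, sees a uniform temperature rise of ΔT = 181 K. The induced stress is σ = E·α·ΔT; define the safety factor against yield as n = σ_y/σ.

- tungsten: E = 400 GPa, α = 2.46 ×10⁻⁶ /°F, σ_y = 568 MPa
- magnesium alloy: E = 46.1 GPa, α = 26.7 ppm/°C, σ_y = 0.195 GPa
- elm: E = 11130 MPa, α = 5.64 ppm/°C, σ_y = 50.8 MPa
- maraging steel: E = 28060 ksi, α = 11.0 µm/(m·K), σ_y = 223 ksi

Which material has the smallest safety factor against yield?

magnesium alloy

With everything in SI (GPa, ×10⁻⁶/K, MPa):
  tungsten: E = 400.0, α = 4.43, σ_y = 568.0 → σ = 321 MPa, n = 1.77
  magnesium alloy: E = 46.10, α = 26.7, σ_y = 195.0 → σ = 223 MPa, n = 0.875
  elm: E = 11.13, α = 5.64, σ_y = 50.80 → σ = 11.4 MPa, n = 4.47
  maraging steel: E = 193.5, α = 11.0, σ_y = 1538 → σ = 385 MPa, n = 3.99
Smallest n: magnesium alloy with n = 0.875.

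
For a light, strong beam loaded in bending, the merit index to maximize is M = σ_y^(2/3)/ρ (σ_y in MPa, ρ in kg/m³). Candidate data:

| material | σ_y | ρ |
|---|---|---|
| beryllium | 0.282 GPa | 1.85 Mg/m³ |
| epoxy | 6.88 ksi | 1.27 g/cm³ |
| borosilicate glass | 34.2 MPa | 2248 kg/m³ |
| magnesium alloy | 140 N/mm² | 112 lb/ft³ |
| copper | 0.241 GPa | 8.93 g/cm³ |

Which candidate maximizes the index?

beryllium

Normalizing units and computing the index:
  beryllium: σ_y = 282.0 MPa, ρ = 1850 kg/m³
  epoxy: σ_y = 47.44 MPa, ρ = 1270 kg/m³
  borosilicate glass: σ_y = 34.20 MPa, ρ = 2248 kg/m³
  magnesium alloy: σ_y = 140.0 MPa, ρ = 1794 kg/m³
  copper: σ_y = 241.0 MPa, ρ = 8930 kg/m³
  beryllium: M = 23.2×10⁻³
  magnesium alloy: M = 15.0×10⁻³
  epoxy: M = 10.3×10⁻³
  borosilicate glass: M = 4.69×10⁻³
  copper: M = 4.34×10⁻³
The maximum is for beryllium.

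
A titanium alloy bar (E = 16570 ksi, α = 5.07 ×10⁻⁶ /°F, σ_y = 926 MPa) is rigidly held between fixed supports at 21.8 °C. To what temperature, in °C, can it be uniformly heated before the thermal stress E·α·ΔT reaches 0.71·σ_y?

E = 16570 ksi = 114.2 GPa.
α = 5.07×10⁻⁶/°F × 9/5 = 9.13×10⁻⁶/K.
E·α·ΔT = 657.5 MPa ⇒ ΔT = 657.5 / (114.2×10³ × 9.13×10⁻⁶) = 630.6 K.
T = 21.8 + 630.6 = 652.4 °C.

652 °C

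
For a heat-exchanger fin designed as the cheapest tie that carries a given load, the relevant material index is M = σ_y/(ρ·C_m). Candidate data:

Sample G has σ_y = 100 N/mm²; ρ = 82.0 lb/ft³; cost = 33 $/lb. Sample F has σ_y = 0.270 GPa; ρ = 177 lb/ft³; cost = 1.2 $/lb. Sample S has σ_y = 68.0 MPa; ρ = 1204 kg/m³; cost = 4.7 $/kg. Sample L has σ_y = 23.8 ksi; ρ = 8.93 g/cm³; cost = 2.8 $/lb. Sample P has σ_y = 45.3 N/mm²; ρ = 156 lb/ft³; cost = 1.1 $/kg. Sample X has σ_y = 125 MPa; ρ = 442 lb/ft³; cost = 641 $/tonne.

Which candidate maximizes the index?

sample F

In SI units:
  sample G: σ_y = 100.0 MPa, ρ = 1314 kg/m³, cost = 72.75 $/kg
  sample F: σ_y = 270.0 MPa, ρ = 2835 kg/m³, cost = 2.646 $/kg
  sample S: σ_y = 68.00 MPa, ρ = 1204 kg/m³, cost = 4.700 $/kg
  sample L: σ_y = 164.1 MPa, ρ = 8930 kg/m³, cost = 6.173 $/kg
  sample P: σ_y = 45.30 MPa, ρ = 2499 kg/m³, cost = 1.100 $/kg
  sample X: σ_y = 125.0 MPa, ρ = 7080 kg/m³, cost = 0.6410 $/kg
  sample F: M = 36.0 kN·m per $
  sample X: M = 27.5 kN·m per $
  sample P: M = 16.5 kN·m per $
  sample S: M = 12.0 kN·m per $
  sample L: M = 2.98 kN·m per $
  sample G: M = 1.05 kN·m per $
The maximum is for sample F.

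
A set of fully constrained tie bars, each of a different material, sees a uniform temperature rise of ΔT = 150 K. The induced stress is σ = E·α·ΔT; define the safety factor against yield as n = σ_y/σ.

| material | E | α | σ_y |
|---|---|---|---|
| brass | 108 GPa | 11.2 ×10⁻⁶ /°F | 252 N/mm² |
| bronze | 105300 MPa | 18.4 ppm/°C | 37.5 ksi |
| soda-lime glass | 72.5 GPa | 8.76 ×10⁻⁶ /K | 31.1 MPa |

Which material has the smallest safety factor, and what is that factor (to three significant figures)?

soda-lime glass, n = 0.326

Per material, after unit conversion:
  brass: E = 108.0, α = 20.2, σ_y = 252.0 → σ = 327 MPa, n = 0.772
  bronze: E = 105.3, α = 18.4, σ_y = 258.6 → σ = 291 MPa, n = 0.890
  soda-lime glass: E = 72.50, α = 8.76, σ_y = 31.10 → σ = 95.3 MPa, n = 0.326
Smallest n: soda-lime glass with n = 0.326.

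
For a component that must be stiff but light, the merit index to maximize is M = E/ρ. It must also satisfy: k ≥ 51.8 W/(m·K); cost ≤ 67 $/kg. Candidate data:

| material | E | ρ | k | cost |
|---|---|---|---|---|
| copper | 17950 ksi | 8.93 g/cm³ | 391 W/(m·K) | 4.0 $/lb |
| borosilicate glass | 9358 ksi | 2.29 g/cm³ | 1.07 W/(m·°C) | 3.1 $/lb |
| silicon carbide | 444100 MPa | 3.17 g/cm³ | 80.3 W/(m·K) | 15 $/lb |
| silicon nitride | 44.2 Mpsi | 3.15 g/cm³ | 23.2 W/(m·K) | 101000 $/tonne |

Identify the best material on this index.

silicon carbide

Screen on constraints: k ≥ 51.8 W/(m·K); cost ≤ 67 $/kg. Survivors: copper, silicon carbide.
Convert each candidate to consistent units, then evaluate M:
  copper: E = 123.8 GPa, ρ = 8930 kg/m³
  silicon carbide: E = 444.1 GPa, ρ = 3170 kg/m³
  silicon carbide: M = 140 MN·m/kg
  copper: M = 13.9 MN·m/kg
Silicon carbide has the largest M.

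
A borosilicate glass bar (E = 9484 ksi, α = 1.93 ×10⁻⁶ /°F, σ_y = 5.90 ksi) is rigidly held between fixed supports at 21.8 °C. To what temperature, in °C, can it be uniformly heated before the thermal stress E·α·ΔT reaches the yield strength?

E = 9484 ksi = 65.39 GPa.
α = 1.93×10⁻⁶/°F × 9/5 = 3.47×10⁻⁶/K.
σ_y = 5.90 ksi = 40.68 MPa.
E·α·ΔT = 40.68 MPa ⇒ ΔT = 40.68 / (65.39×10³ × 3.47×10⁻⁶) = 179.1 K.
T = 21.8 + 179.1 = 200.9 °C.

201 °C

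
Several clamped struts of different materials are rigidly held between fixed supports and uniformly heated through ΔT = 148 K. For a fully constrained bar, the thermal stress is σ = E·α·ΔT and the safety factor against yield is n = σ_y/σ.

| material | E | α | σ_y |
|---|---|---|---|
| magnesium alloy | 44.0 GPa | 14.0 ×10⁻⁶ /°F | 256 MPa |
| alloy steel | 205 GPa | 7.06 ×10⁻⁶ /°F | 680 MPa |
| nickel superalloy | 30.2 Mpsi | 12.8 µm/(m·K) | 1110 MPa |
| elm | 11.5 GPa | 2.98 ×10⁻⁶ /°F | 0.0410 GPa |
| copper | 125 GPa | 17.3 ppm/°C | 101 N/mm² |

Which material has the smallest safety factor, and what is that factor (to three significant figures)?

Converting E to GPa, α to ×10⁻⁶/K, σ_y to MPa, then σ and n for each:
  magnesium alloy: E = 44.00, α = 25.2, σ_y = 256.0 → σ = 164 MPa, n = 1.56
  alloy steel: E = 205.0, α = 12.7, σ_y = 680.0 → σ = 386 MPa, n = 1.76
  nickel superalloy: E = 208.2, α = 12.8, σ_y = 1110 → σ = 394 MPa, n = 2.81
  elm: E = 11.50, α = 5.36, σ_y = 41.00 → σ = 9.13 MPa, n = 4.49
  copper: E = 125.0, α = 17.3, σ_y = 101.0 → σ = 320 MPa, n = 0.316
Copper has the lowest safety factor, n = 0.316.

copper, n = 0.316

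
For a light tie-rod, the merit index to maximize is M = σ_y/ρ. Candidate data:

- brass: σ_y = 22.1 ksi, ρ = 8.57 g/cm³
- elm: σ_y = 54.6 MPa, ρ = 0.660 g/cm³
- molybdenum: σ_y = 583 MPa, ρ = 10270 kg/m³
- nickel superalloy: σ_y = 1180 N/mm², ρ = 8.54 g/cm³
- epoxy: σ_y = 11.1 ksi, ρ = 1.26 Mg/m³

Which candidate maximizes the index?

In SI units:
  brass: σ_y = 152.4 MPa, ρ = 8570 kg/m³
  elm: σ_y = 54.60 MPa, ρ = 660.0 kg/m³
  molybdenum: σ_y = 583.0 MPa, ρ = 10270 kg/m³
  nickel superalloy: σ_y = 1180 MPa, ρ = 8540 kg/m³
  epoxy: σ_y = 76.53 MPa, ρ = 1260 kg/m³
  nickel superalloy: M = 138 kN·m/kg
  elm: M = 82.7 kN·m/kg
  epoxy: M = 60.7 kN·m/kg
  molybdenum: M = 56.8 kN·m/kg
  brass: M = 17.8 kN·m/kg
The maximum is for nickel superalloy.

nickel superalloy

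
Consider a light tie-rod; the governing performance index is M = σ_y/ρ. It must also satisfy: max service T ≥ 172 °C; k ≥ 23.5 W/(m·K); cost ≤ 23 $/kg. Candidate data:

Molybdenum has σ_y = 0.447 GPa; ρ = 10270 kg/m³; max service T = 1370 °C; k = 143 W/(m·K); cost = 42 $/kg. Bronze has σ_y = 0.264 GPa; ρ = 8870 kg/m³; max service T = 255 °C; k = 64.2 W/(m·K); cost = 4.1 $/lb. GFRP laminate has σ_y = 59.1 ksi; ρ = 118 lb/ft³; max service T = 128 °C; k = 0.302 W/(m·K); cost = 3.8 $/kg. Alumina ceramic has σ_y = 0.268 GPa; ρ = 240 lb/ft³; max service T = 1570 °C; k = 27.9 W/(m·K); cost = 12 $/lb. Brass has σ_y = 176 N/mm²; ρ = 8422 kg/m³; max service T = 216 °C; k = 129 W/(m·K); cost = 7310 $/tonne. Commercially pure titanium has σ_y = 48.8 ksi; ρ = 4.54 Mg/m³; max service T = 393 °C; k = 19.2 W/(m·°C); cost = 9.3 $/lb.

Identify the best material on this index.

Screen on constraints: max service T ≥ 172 °C; k ≥ 23.5 W/(m·K); cost ≤ 23 $/kg. Survivors: bronze, brass.
After converting to SI:
  bronze: σ_y = 264.0 MPa, ρ = 8870 kg/m³
  brass: σ_y = 176.0 MPa, ρ = 8422 kg/m³
  bronze: M = 29.8 kN·m/kg
  brass: M = 20.9 kN·m/kg
The maximum is for bronze.

bronze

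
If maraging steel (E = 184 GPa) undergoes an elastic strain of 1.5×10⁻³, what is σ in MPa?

276 MPa

σ = E·ε = 184000 MPa × 1.5×10⁻³ = 276 MPa.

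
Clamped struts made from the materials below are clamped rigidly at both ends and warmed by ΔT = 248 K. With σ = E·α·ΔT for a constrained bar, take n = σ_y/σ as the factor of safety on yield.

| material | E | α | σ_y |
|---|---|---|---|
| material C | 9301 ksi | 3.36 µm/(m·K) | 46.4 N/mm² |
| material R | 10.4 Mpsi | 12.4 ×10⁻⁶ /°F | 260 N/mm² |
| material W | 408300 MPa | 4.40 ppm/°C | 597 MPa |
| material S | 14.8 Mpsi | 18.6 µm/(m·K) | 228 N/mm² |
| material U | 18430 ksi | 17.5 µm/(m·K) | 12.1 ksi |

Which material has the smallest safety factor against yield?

Converting E to GPa, α to ×10⁻⁶/K, σ_y to MPa, then σ and n for each:
  material C: E = 64.13, α = 3.36, σ_y = 46.40 → σ = 53.4 MPa, n = 0.868
  material R: E = 71.71, α = 22.3, σ_y = 260.0 → σ = 397 MPa, n = 0.655
  material W: E = 408.3, α = 4.40, σ_y = 597.0 → σ = 446 MPa, n = 1.34
  material S: E = 102.0, α = 18.6, σ_y = 228.0 → σ = 471 MPa, n = 0.484
  material U: E = 127.1, α = 17.5, σ_y = 83.43 → σ = 551 MPa, n = 0.151
The minimum is material U at n = 0.151.

material U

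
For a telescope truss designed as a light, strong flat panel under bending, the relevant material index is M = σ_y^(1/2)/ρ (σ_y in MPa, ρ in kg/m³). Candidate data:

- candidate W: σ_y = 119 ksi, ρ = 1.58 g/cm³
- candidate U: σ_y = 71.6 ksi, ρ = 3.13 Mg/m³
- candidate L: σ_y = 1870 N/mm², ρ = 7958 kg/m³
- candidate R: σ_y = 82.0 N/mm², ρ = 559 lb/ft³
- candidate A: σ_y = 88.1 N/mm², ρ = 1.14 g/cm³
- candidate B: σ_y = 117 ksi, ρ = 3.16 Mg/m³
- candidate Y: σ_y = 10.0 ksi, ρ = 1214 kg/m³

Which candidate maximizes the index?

candidate W

After converting to SI:
  candidate W: σ_y = 820.5 MPa, ρ = 1580 kg/m³
  candidate U: σ_y = 493.7 MPa, ρ = 3130 kg/m³
  candidate L: σ_y = 1870 MPa, ρ = 7958 kg/m³
  candidate R: σ_y = 82.00 MPa, ρ = 8954 kg/m³
  candidate A: σ_y = 88.10 MPa, ρ = 1140 kg/m³
  candidate B: σ_y = 806.7 MPa, ρ = 3160 kg/m³
  candidate Y: σ_y = 68.95 MPa, ρ = 1214 kg/m³
  candidate W: M = 18.1×10⁻³
  candidate B: M = 8.99×10⁻³
  candidate A: M = 8.23×10⁻³
  candidate U: M = 7.10×10⁻³
  candidate Y: M = 6.84×10⁻³
  candidate L: M = 5.43×10⁻³
  candidate R: M = 1.01×10⁻³
The maximum is for candidate W.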